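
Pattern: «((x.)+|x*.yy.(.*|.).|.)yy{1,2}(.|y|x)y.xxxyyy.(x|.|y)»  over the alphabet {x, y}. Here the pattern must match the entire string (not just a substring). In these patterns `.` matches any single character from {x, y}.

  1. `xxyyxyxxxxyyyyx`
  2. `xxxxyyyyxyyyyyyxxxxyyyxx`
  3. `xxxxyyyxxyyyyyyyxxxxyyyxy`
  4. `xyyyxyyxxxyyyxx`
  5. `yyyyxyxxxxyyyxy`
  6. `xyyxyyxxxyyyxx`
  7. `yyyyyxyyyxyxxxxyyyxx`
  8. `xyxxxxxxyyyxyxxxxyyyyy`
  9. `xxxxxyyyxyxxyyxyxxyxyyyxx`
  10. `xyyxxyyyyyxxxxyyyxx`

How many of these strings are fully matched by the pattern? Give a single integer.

9

1 → match
2 → match
3 → match
4 → match
5 → match
6 → match
7 → match
8 → match
9 → no match
10 → match
Total matched: 9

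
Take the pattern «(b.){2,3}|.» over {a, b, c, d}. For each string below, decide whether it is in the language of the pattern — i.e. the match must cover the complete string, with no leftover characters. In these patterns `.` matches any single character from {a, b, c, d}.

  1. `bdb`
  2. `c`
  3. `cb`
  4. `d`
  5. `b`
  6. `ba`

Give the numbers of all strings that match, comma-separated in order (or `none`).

2, 4, 5

1. `bdb` → no match
2. `c` → match
3. `cb` → no match
4. `d` → match
5. `b` → match
6. `ba` → no match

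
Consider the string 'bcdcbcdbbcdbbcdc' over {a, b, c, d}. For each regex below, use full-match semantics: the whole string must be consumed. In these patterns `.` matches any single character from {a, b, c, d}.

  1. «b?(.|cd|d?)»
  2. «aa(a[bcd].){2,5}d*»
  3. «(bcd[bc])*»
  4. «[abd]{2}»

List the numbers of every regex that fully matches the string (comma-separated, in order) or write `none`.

1 → no match
2 → no match — must start with 'aaa'
3 → match
4 → no match

3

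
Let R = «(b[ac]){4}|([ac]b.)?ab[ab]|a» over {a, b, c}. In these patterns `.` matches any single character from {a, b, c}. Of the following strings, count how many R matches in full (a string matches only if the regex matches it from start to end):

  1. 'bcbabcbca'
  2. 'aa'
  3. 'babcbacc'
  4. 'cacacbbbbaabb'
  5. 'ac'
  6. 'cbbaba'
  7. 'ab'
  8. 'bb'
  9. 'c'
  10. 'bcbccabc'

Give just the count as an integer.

1

1 → no match
2 → no match
3 → no match
4 → no match
5 → no match
6 → match
7 → no match
8 → no match
9 → no match
10 → no match
Total matched: 1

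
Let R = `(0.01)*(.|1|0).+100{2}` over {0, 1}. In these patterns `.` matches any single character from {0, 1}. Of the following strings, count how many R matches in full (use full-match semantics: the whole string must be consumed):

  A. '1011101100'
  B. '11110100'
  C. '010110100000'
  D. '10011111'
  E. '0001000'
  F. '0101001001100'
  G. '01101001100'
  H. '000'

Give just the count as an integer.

1

A. '1011101100' → no match
B. '11110100' → no match
C. '010110100000' → no match
D. '10011111' → no match — must end with '0'
E. '0001000' → match
F → no match
G. '01101001100' → no match
H. '000' → no match
Total matched: 1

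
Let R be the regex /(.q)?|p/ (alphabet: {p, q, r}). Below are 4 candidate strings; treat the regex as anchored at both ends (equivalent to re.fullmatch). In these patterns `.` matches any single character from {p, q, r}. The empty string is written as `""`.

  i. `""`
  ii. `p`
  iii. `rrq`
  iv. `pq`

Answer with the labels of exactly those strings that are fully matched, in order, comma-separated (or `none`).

i → match
ii → match
iii → no match
iv → match

i, ii, iv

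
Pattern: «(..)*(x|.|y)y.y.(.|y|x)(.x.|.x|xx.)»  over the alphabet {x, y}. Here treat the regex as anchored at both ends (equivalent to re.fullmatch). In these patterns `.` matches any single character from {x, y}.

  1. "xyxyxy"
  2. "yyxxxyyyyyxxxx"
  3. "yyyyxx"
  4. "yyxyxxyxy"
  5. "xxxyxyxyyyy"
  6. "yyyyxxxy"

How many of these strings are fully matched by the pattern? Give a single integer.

2

1 → no match
2 → match
3 → no match
4 → match
5 → no match
6 → no match
Total matched: 2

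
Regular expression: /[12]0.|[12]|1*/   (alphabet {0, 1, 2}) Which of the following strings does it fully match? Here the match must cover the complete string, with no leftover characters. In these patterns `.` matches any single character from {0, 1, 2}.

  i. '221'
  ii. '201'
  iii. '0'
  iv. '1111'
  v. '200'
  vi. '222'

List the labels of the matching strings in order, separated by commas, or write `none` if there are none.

i → no match
ii → match
iii → no match
iv → match
v → match
vi → no match

ii, iv, v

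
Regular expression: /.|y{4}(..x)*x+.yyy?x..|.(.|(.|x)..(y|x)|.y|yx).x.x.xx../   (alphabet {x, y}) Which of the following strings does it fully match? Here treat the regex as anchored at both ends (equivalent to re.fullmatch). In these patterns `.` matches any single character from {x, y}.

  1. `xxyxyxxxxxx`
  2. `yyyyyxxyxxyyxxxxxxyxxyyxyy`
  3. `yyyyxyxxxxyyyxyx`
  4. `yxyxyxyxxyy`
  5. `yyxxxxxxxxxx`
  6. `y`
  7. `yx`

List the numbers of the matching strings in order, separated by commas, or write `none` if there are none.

1. `xxyxyxxxxxx` → match
2 → no match
3 → match
4. `yxyxyxyxxyy` → match
5. `yyxxxxxxxxxx` → match
6. `y` → match
7. `yx` → no match

1, 3, 4, 5, 6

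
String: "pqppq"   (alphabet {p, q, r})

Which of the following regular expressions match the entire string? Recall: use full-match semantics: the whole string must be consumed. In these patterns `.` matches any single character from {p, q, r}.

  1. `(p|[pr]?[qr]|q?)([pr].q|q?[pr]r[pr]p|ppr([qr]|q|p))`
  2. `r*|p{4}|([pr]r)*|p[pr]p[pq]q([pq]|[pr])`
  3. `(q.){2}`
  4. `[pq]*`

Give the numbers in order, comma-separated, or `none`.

1 → match
2 → no match
3 → no match — must start with "q"
4 → match

1, 4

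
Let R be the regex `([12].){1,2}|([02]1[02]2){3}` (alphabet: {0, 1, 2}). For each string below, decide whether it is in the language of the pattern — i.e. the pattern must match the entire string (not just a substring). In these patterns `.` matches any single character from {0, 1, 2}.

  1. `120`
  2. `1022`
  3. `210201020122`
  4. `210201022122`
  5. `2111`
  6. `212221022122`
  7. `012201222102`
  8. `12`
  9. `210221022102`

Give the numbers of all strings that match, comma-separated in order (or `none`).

1 → no match
2 → match
3 → match
4 → match
5 → match
6 → match
7 → match
8 → match
9 → match

2, 3, 4, 5, 6, 7, 8, 9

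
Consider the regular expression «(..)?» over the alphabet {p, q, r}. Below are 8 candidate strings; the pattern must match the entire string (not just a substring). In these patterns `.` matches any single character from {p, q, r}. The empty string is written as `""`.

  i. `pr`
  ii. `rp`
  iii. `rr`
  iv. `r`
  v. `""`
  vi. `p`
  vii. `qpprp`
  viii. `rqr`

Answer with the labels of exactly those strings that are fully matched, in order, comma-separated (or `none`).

i → match
ii → match
iii → match
iv → no match
v → match
vi → no match
vii → no match
viii → no match

i, ii, iii, v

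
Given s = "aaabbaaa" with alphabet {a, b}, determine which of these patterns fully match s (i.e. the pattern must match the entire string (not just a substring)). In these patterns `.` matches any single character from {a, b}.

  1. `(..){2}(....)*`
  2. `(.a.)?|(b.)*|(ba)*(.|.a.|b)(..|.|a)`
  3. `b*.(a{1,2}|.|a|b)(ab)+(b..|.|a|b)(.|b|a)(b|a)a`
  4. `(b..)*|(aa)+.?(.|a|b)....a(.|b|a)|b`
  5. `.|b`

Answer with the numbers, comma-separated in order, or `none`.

1, 3

1 → match
2 → no match
3 → match
4 → no match
5 → no match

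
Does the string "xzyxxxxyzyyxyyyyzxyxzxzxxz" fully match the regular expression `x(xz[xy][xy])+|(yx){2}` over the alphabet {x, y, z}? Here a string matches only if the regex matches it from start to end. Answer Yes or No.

No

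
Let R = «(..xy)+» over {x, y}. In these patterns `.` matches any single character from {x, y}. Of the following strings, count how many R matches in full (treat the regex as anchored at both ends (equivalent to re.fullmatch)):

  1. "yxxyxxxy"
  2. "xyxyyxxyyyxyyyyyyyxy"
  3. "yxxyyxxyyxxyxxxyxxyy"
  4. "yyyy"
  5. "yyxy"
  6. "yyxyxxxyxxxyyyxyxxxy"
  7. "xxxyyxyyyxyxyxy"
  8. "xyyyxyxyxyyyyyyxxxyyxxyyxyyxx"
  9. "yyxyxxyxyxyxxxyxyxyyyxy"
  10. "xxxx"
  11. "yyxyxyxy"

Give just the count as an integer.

1 → match
2 → no match
3 → no match — must end with "xy"
4 → no match — must end with "xy"
5 → match
6 → match
7 → no match
8 → no match — must end with "xy"
9 → no match
10 → no match — must end with "xy"
11 → match
Total matched: 4

4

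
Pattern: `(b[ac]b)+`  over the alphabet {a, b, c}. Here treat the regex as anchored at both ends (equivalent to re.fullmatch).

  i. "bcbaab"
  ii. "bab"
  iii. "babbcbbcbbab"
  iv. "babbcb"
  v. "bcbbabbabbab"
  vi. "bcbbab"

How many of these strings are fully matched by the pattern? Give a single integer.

5

i. "bcbaab" → no match
ii. "bab" → match
iii. "babbcbbcbbab" → match
iv. "babbcb" → match
v. "bcbbabbabbab" → match
vi. "bcbbab" → match
Total matched: 5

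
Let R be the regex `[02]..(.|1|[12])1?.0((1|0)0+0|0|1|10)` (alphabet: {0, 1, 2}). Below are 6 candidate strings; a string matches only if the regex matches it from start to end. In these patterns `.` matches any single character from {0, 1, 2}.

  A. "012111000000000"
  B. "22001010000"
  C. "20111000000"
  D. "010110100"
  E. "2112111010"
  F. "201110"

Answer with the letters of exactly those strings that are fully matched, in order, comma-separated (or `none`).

A, B, C, D

A → match
B → match
C → match
D → match
E → no match
F → no match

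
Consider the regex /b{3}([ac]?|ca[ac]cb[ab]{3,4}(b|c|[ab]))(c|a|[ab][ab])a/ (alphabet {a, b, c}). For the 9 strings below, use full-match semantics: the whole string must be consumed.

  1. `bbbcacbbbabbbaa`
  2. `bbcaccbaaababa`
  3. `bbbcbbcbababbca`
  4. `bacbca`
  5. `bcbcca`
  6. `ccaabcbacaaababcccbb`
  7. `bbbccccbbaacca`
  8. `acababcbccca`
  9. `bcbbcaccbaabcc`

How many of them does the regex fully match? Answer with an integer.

1 → no match
2 → no match
3 → no match
4 → no match
5 → no match
6 → no match — must start with `b`
7 → no match
8 → no match — must start with `b`
9 → no match — must end with `a`
Total matched: 0

0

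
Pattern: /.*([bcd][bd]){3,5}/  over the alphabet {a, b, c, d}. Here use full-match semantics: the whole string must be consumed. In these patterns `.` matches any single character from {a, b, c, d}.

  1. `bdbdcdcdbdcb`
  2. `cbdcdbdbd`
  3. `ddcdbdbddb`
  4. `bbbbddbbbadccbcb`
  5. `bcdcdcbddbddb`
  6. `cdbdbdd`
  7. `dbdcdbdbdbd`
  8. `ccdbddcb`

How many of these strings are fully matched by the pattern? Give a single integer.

7

1. `bdbdcdcdbdcb` → match
2. `cbdcdbdbd` → match
3. `ddcdbdbddb` → match
4 → no match
5 → match
6. `cdbdbdd` → match
7. `dbdcdbdbdbd` → match
8. `ccdbddcb` → match
Total matched: 7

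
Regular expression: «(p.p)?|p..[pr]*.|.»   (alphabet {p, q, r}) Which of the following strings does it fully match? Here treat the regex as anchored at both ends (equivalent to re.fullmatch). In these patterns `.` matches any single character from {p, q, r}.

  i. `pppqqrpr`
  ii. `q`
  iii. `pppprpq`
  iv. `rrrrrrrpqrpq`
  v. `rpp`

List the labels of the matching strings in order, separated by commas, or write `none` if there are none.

i → no match
ii → match
iii → match
iv → no match
v → no match

ii, iii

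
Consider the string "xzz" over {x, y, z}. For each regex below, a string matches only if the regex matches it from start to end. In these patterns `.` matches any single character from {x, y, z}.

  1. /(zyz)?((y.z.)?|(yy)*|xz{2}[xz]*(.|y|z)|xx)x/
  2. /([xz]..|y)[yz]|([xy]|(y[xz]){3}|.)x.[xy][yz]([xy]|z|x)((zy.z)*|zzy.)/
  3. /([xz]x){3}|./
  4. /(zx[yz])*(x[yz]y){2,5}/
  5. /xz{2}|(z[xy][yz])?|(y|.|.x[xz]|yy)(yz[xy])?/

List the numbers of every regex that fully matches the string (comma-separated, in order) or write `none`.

5

1 → no match — must end with "x"
2 → no match
3 → no match
4 → no match — must end with "y"
5 → match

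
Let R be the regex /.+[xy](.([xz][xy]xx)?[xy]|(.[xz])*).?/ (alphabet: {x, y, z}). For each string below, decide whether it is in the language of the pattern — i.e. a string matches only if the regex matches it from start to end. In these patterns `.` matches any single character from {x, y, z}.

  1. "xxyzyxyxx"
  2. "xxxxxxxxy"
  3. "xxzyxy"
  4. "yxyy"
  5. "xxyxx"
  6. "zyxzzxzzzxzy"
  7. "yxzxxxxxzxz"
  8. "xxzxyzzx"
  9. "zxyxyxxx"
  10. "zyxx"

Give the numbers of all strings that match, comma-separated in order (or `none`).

1, 2, 3, 4, 5, 6, 7, 8, 9, 10

1 → match
2 → match
3 → match
4 → match
5 → match
6 → match
7 → match
8 → match
9 → match
10 → match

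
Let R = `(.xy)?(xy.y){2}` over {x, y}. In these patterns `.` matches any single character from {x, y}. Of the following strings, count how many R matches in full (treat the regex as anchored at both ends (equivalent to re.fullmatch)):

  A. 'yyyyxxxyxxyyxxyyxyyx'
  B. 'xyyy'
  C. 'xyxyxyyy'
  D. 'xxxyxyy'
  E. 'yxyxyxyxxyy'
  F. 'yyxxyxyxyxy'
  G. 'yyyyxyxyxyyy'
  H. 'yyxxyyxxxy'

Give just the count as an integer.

A → no match — must end with 'y'
B → no match
C → match
D → no match
E → no match
F → no match
G → no match
H → no match
Total matched: 1

1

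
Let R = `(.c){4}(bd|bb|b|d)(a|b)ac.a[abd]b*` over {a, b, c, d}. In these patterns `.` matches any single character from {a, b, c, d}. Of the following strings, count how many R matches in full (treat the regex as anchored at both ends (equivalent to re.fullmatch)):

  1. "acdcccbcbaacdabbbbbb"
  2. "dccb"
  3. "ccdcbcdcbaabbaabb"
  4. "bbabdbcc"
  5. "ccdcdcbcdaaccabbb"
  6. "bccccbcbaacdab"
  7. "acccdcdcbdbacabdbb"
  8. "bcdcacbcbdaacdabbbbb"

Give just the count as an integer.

1 → match
2 → no match
3 → no match
4 → no match
5 → match
6 → no match
7 → no match
8 → match
Total matched: 3

3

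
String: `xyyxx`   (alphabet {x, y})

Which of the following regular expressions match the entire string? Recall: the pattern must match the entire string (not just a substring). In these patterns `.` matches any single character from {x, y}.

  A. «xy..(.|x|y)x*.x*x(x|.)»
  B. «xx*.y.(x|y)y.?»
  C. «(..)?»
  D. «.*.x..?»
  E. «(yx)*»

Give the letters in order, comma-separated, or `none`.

D

A → no match
B → no match
C → no match
D → match
E → no match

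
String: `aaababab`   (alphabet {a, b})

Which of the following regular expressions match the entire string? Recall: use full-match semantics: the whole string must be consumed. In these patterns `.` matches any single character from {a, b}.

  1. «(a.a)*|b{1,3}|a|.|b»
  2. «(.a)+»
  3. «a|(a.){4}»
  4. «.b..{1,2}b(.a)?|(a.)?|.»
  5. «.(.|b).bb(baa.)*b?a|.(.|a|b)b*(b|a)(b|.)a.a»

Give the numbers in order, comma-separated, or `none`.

3

1 → no match
2 → no match — must end with `a`
3 → match
4 → no match
5 → no match — must end with `a`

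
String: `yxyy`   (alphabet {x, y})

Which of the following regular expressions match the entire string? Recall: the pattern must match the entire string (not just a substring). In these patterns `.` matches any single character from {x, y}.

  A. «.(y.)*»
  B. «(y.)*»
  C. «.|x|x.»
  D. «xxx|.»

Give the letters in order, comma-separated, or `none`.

B

A → no match
B → match
C → no match
D → no match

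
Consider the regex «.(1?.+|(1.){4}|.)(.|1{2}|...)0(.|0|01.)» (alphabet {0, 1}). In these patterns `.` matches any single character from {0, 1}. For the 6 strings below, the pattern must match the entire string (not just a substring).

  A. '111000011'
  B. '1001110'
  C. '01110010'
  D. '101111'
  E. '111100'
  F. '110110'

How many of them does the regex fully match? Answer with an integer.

3

A. '111000011' → match
B. '1001110' → no match
C. '01110010' → match
D. '101111' → no match
E. '111100' → match
F. '110110' → no match
Total matched: 3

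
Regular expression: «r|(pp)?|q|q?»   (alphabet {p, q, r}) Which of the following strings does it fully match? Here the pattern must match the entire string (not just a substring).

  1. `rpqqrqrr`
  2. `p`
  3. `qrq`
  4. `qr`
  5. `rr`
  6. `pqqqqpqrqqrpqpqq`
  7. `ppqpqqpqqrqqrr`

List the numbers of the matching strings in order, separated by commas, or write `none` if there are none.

none

1. `rpqqrqrr` → no match
2. `p` → no match
3. `qrq` → no match
4. `qr` → no match
5. `rr` → no match
6 → no match
7 → no match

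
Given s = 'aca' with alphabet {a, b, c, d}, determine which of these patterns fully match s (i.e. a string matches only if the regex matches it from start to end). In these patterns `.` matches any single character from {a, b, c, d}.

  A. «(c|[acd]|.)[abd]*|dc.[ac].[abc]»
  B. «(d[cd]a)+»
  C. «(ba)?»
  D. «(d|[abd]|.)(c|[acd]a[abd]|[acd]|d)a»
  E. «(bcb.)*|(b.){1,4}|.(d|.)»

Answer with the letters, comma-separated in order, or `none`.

D

A → no match
B → no match — must start with 'd'
C → no match
D → match
E → no match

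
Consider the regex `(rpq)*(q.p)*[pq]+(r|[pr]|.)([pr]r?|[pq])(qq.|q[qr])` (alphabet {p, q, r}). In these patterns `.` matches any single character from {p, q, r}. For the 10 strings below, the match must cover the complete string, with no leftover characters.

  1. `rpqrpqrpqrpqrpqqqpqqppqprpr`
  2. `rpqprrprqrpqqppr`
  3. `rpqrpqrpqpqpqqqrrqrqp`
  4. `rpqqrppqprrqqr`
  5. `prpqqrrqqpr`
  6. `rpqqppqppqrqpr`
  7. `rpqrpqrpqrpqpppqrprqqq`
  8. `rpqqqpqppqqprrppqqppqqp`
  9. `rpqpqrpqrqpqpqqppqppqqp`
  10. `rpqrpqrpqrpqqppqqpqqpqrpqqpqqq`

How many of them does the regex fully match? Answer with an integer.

1 → no match
2 → no match
3 → no match
4 → match
5. `prpqqrrqqpr` → no match
6 → no match
7 → match
8 → no match
9 → no match
10 → match
Total matched: 3

3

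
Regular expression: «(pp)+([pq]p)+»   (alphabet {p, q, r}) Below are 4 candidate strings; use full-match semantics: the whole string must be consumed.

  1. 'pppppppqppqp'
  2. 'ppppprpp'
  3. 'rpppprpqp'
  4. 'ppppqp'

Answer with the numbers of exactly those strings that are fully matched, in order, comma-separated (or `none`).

1. 'pppppppqppqp' → no match
2. 'ppppprpp' → no match
3. 'rpppprpqp' → no match — must start with 'pp'
4. 'ppppqp' → match

4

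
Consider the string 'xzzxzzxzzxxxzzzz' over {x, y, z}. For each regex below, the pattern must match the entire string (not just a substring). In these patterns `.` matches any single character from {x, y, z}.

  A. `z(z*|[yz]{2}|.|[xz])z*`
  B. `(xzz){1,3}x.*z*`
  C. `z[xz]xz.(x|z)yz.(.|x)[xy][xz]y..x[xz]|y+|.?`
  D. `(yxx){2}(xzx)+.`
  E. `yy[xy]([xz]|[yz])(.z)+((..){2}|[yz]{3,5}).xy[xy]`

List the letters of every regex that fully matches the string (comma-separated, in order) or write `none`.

B

A → no match — must start with 'z'
B → match
C → no match
D → no match — must start with 'yxx'
E → no match — must start with 'yy'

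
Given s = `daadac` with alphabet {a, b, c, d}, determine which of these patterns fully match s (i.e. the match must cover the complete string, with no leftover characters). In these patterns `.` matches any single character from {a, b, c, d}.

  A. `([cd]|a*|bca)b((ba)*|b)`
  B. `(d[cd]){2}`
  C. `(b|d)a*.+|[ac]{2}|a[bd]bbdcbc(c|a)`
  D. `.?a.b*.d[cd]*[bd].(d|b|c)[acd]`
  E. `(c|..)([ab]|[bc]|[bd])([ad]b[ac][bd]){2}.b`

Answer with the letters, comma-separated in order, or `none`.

A → no match
B → no match
C → match
D → no match
E → no match — must end with `b`

C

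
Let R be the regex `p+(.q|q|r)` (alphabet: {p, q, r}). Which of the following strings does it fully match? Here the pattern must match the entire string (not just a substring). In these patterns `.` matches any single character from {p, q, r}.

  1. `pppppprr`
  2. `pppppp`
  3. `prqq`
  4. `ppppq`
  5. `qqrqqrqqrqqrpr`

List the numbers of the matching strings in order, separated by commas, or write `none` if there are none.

1. `pppppprr` → no match
2. `pppppp` → no match
3. `prqq` → no match
4. `ppppq` → match
5 → no match — must start with `p`

4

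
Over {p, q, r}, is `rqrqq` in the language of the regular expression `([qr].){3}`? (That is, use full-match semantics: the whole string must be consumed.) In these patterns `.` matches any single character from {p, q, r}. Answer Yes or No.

No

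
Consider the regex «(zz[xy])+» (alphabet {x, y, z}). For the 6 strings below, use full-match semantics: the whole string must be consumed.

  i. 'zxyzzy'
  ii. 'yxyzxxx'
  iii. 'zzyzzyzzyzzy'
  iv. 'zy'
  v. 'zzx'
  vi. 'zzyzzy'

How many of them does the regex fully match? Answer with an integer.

i → no match — must start with 'zz'
ii → no match — must start with 'zz'
iii → match
iv → no match — must start with 'zz'
v → match
vi → match
Total matched: 3

3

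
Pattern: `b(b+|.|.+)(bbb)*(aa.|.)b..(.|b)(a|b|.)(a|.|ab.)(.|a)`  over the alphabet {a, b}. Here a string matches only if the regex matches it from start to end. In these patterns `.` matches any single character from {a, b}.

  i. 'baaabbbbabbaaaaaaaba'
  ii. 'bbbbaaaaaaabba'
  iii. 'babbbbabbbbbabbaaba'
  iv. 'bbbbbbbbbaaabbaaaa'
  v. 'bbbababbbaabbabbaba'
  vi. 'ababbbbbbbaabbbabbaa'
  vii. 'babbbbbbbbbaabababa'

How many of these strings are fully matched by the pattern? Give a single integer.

i → no match
ii → no match
iii → no match
iv → no match
v → match
vi → no match — must start with 'b'
vii → no match
Total matched: 1

1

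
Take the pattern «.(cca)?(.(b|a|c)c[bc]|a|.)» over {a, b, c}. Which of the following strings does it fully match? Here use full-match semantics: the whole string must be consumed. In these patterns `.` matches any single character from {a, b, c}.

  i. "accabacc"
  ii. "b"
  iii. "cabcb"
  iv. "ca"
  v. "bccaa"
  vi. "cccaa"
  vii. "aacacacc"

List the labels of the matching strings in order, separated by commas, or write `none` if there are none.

i, iii, iv, v, vi

i → match
ii → no match
iii → match
iv → match
v → match
vi → match
vii → no match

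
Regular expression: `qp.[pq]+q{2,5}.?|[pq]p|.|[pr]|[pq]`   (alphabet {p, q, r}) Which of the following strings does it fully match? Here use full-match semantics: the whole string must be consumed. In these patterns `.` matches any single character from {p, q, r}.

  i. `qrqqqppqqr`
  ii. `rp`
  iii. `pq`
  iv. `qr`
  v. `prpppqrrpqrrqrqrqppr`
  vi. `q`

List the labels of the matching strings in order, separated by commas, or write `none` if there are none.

i → no match
ii → no match
iii → no match
iv → no match
v → no match
vi → match

vi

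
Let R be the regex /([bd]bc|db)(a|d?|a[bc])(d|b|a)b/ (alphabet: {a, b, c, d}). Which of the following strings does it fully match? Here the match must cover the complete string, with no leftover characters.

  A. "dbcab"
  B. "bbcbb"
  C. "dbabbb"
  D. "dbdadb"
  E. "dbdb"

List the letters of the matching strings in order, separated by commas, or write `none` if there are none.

A → match
B → match
C → match
D → no match
E → match

A, B, C, E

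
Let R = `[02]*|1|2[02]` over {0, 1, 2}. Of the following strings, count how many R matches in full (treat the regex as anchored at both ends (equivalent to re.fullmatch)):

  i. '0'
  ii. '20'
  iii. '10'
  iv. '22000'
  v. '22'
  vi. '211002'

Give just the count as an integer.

4

i → match
ii → match
iii → no match
iv → match
v → match
vi → no match
Total matched: 4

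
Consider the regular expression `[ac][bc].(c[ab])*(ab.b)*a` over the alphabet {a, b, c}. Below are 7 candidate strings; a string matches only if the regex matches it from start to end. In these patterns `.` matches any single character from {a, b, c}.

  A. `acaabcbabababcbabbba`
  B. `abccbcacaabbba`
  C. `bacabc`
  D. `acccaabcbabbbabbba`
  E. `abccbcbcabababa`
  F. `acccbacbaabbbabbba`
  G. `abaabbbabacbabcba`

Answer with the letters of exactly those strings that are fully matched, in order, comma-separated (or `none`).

A → match
B → match
C → no match — must end with `a`
D → match
E → no match
F → no match
G → no match

A, B, D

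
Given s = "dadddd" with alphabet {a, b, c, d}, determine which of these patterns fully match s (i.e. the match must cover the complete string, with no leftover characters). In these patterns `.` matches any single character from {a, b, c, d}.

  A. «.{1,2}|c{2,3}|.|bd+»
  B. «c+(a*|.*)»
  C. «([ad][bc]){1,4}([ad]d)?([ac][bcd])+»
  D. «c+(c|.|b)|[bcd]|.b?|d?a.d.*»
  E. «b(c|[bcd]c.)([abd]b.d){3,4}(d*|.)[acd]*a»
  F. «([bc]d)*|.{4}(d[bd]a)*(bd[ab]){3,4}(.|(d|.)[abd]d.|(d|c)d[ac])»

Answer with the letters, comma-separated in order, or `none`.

D

A → no match
B → no match — must start with "c"
C → no match
D → match
E → no match — must start with "b"
F → no match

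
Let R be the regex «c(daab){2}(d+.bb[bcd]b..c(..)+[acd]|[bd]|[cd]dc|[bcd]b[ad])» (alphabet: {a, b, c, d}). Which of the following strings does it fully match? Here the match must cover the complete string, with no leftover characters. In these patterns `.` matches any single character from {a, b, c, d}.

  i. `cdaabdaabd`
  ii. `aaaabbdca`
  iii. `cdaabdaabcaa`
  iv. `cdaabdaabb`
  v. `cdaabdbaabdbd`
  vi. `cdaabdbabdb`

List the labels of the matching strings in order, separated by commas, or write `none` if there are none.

i, iv

i. `cdaabdaabd` → match
ii. `aaaabbdca` → no match — must start with `cdaab`
iii. `cdaabdaabcaa` → no match
iv. `cdaabdaabb` → match
v → no match
vi. `cdaabdbabdb` → no match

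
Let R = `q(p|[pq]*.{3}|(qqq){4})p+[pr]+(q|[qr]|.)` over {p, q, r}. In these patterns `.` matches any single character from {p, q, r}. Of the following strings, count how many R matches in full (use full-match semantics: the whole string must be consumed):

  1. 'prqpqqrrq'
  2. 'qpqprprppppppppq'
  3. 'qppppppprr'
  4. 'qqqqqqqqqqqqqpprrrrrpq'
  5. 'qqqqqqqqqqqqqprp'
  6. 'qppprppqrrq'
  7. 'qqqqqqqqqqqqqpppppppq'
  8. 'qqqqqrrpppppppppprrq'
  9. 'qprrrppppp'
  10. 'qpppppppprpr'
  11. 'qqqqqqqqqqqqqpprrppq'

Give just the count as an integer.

9

1 → no match — must start with 'q'
2 → match
3 → match
4 → match
5 → match
6 → no match
7 → match
8 → match
9 → match
10 → match
11 → match
Total matched: 9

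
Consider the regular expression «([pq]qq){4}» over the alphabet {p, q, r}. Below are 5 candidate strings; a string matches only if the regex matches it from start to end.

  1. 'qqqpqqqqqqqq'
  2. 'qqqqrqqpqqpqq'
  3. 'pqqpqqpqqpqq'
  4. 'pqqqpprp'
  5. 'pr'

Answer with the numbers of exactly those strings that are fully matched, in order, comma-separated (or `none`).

1, 3

1. 'qqqpqqqqqqqq' → match
2 → no match
3. 'pqqpqqpqqpqq' → match
4. 'pqqqpprp' → no match — must end with 'qq'
5. 'pr' → no match — must end with 'qq'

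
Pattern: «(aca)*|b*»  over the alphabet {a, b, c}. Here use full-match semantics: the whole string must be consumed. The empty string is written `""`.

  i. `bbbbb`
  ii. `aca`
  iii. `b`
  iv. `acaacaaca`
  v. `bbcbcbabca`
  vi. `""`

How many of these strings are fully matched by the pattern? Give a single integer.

5

i → match
ii → match
iii → match
iv → match
v → no match
vi → match
Total matched: 5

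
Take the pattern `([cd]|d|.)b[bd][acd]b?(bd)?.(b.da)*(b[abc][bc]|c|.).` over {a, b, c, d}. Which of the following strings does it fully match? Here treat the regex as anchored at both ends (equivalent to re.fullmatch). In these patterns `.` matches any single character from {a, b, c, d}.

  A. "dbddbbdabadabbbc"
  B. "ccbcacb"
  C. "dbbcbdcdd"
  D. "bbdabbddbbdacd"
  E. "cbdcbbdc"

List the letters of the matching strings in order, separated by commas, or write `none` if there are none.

A → match
B → no match
C → match
D → match
E → match

A, C, D, E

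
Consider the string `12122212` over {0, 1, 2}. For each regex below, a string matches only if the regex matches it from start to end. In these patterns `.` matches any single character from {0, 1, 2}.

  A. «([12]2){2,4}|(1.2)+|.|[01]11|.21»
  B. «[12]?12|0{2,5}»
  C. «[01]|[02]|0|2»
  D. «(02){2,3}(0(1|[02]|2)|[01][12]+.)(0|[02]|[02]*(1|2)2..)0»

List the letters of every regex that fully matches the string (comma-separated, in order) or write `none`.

A

A → match
B → no match
C → no match
D → no match — must start with `02`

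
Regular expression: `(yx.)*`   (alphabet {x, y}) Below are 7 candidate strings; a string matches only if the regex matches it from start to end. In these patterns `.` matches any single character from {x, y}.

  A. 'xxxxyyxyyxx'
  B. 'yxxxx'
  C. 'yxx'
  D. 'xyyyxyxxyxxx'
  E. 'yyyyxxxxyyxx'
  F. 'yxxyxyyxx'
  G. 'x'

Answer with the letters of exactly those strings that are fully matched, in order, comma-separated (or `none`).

C, F

A → no match
B → no match
C → match
D → no match
E → no match
F → match
G → no match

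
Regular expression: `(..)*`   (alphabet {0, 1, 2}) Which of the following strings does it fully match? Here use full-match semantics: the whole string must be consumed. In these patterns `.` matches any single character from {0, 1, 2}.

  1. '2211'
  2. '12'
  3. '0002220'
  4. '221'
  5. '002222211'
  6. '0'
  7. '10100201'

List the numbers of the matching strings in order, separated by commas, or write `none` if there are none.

1. '2211' → match
2. '12' → match
3. '0002220' → no match
4. '221' → no match
5. '002222211' → no match
6. '0' → no match
7. '10100201' → match

1, 2, 7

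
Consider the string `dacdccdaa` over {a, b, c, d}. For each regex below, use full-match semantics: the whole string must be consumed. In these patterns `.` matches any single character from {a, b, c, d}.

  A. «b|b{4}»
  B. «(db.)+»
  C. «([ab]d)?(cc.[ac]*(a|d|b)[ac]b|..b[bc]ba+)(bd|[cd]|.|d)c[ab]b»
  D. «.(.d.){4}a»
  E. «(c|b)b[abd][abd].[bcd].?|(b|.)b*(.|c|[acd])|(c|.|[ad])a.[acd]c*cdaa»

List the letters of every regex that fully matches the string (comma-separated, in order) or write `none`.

A → no match — must start with `b`
B → no match — must start with `db`
C → no match — must end with `b`
D → no match
E → match

E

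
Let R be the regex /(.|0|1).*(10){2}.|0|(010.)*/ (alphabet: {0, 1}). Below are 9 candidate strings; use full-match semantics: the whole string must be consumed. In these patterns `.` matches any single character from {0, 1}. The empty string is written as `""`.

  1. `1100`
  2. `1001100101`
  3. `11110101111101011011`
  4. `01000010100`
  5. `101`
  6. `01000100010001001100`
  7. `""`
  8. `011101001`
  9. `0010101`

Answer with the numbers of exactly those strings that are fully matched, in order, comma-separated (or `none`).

4, 7, 9

1. `1100` → no match
2. `1001100101` → no match
3 → no match
4. `01000010100` → match
5. `101` → no match
6 → no match
7. `""` → match
8. `011101001` → no match
9. `0010101` → match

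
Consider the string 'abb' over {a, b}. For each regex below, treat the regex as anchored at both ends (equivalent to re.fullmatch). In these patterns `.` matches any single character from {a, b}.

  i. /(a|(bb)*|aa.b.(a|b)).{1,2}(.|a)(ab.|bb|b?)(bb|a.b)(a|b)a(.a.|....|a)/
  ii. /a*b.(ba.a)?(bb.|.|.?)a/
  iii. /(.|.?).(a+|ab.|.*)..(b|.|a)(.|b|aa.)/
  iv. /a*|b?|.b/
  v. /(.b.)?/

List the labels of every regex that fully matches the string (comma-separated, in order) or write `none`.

i → no match
ii → no match — must end with 'a'
iii → no match
iv → no match
v → match

v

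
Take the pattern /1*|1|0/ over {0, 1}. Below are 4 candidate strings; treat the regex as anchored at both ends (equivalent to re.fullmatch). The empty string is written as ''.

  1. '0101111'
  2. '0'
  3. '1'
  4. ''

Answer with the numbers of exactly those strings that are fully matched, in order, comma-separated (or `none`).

1 → no match
2 → match
3 → match
4 → match

2, 3, 4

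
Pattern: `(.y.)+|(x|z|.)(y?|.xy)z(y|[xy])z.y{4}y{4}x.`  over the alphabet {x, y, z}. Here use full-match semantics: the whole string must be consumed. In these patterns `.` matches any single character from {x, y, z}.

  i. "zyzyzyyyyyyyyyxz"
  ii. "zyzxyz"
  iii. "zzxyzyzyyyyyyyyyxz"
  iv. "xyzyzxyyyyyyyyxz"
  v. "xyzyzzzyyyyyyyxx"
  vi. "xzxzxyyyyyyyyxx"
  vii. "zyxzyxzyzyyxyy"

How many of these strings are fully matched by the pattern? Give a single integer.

5

i → match
ii. "zyzxyz" → match
iii → match
iv → match
v → no match
vi → match
vii → no match
Total matched: 5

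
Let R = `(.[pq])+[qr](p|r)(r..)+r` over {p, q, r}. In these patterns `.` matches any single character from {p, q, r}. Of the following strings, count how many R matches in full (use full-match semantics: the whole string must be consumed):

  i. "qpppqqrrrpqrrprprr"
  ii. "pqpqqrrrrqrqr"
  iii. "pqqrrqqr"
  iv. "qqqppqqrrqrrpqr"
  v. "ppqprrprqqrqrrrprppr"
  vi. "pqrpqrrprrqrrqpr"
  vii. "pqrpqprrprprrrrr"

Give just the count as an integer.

i → match
ii → no match
iii → match
iv → match
v → match
vi → match
vii → match
Total matched: 6

6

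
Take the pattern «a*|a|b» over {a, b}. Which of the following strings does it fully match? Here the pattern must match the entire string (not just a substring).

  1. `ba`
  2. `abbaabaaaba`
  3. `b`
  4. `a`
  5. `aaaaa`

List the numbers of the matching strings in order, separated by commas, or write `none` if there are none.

3, 4, 5

1 → no match
2 → no match
3 → match
4 → match
5 → match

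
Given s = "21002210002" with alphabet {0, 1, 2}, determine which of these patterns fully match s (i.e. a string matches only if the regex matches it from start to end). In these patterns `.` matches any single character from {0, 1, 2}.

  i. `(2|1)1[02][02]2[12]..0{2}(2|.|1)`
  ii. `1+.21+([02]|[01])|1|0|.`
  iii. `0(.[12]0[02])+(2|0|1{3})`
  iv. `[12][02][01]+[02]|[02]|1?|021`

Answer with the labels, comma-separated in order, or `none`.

i

i → match
ii → no match
iii → no match — must start with "0"
iv → no match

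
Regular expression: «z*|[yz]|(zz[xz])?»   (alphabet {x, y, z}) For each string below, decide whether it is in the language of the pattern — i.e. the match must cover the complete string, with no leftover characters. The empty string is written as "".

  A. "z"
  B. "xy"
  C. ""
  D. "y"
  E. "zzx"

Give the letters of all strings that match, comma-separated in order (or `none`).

A → match
B → no match
C → match
D → match
E → match

A, C, D, E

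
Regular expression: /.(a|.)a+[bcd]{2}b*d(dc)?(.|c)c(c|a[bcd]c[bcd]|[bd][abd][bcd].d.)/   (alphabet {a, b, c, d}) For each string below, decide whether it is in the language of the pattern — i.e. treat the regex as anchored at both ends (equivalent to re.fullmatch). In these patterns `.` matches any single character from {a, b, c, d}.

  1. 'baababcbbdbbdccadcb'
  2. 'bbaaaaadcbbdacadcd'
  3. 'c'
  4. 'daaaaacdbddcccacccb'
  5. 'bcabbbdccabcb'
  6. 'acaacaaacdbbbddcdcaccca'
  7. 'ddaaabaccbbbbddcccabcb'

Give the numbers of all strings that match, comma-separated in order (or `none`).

2, 5

1 → no match
2 → match
3. 'c' → no match
4 → no match
5 → match
6 → no match
7 → no match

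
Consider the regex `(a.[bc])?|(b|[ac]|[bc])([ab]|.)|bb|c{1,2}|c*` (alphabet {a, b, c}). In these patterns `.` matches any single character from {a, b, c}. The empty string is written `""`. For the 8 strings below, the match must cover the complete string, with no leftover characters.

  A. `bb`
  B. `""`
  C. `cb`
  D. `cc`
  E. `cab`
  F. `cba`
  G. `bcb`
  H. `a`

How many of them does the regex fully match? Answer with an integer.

4

A. `bb` → match
B. `""` → match
C. `cb` → match
D. `cc` → match
E. `cab` → no match
F. `cba` → no match
G. `bcb` → no match
H. `a` → no match
Total matched: 4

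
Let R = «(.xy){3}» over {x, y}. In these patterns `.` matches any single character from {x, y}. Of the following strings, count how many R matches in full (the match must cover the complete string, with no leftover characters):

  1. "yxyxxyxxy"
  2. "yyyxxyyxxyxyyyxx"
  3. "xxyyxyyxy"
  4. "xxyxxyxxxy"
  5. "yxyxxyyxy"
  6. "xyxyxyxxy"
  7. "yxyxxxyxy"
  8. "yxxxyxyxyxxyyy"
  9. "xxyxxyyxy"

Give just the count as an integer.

4

1. "yxyxxyxxy" → match
2 → no match — must end with "xy"
3. "xxyyxyyxy" → match
4. "xxyxxyxxxy" → no match
5. "yxyxxyyxy" → match
6. "xyxyxyxxy" → no match
7. "yxyxxxyxy" → no match
8 → no match — must end with "xy"
9. "xxyxxyyxy" → match
Total matched: 4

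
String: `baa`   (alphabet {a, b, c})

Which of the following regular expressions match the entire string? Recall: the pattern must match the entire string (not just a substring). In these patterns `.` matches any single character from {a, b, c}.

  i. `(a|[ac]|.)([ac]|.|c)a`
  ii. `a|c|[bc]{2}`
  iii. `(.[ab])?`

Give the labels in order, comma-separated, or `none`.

i → match
ii → no match
iii → no match

i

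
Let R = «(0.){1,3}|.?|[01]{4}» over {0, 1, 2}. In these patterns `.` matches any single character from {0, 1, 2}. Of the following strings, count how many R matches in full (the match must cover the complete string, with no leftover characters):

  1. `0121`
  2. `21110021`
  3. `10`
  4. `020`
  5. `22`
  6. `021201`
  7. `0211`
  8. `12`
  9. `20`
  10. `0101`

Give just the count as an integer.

1

1 → no match
2 → no match
3 → no match
4 → no match
5 → no match
6 → no match
7 → no match
8 → no match
9 → no match
10 → match
Total matched: 1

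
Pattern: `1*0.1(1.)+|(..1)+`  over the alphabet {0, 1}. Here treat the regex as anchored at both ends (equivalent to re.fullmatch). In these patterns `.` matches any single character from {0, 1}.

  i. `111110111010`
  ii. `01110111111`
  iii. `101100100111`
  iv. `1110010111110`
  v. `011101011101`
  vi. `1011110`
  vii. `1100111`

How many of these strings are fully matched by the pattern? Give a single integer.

i. `111110111010` → match
ii. `01110111111` → match
iii. `101100100111` → no match
iv → no match
v. `011101011101` → match
vi. `1011110` → no match
vii. `1100111` → match
Total matched: 4

4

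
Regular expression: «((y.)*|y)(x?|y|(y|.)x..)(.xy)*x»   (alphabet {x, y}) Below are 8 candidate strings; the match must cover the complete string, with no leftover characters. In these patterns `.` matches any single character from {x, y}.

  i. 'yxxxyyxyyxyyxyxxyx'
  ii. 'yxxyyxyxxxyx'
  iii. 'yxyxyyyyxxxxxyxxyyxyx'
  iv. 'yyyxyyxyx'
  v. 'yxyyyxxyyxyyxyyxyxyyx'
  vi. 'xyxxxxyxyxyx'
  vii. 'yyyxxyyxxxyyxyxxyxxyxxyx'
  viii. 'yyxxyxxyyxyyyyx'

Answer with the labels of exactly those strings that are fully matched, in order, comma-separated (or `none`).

i, iv

i → match
ii. 'yxxyyxyxxxyx' → no match
iii → no match
iv. 'yyyxyyxyx' → match
v → no match
vi. 'xyxxxxyxyxyx' → no match
vii → no match
viii → no match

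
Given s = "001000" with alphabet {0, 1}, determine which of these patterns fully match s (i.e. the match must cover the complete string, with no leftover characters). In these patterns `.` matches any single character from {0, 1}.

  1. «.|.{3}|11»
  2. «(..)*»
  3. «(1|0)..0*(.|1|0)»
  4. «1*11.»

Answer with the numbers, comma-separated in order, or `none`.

2, 3

1 → no match
2 → match
3 → match
4 → no match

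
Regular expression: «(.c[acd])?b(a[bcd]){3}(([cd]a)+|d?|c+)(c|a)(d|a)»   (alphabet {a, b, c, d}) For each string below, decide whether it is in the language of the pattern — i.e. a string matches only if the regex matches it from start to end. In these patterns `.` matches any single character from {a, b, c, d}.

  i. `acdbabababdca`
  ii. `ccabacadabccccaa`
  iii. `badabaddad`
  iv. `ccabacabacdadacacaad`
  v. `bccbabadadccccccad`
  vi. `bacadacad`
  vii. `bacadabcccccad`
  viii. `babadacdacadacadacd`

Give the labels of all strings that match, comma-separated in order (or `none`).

i, ii, iii, iv, v, vi, vii, viii

i → match
ii → match
iii → match
iv → match
v → match
vi → match
vii → match
viii → match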